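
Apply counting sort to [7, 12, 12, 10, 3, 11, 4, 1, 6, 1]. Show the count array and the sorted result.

Count array: [0, 2, 0, 1, 1, 0, 1, 1, 0, 0, 1, 1, 2]
(count[i] = number of elements equal to i)
Cumulative count: [0, 2, 2, 3, 4, 4, 5, 6, 6, 6, 7, 8, 10]
Sorted: [1, 1, 3, 4, 6, 7, 10, 11, 12, 12]


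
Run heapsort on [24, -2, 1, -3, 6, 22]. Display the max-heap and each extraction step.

Build heap: [24, 6, 22, -3, -2, 1]
Extract 24: [22, 6, 1, -3, -2, 24]
Extract 22: [6, -2, 1, -3, 22, 24]
Extract 6: [1, -2, -3, 6, 22, 24]
Extract 1: [-2, -3, 1, 6, 22, 24]
Extract -2: [-3, -2, 1, 6, 22, 24]


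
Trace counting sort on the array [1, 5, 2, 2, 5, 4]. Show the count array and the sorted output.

Count array: [0, 1, 2, 0, 1, 2]
(count[i] = number of elements equal to i)
Cumulative count: [0, 1, 3, 3, 4, 6]
Sorted: [1, 2, 2, 4, 5, 5]


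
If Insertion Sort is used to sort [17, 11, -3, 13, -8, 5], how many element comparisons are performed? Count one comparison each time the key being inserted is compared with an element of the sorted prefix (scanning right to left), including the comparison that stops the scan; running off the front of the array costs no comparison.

Insert 11: 17 > 11 (shift), reached front = 1 comparison(s) -> [11, 17, -3, 13, -8, 5]
Insert -3: 17 > -3 (shift), 11 > -3 (shift), reached front = 2 comparison(s) -> [-3, 11, 17, 13, -8, 5]
Insert 13: 17 > 13 (shift), 11 <= 13 (stop) = 2 comparison(s) -> [-3, 11, 13, 17, -8, 5]
Insert -8: 17 > -8 (shift), 13 > -8 (shift), 11 > -8 (shift), -3 > -8 (shift), reached front = 4 comparison(s) -> [-8, -3, 11, 13, 17, 5]
Insert 5: 17 > 5 (shift), 13 > 5 (shift), 11 > 5 (shift), -3 <= 5 (stop) = 4 comparison(s) -> [-8, -3, 5, 11, 13, 17]
Total comparisons: 1 + 2 + 2 + 4 + 4 = 13


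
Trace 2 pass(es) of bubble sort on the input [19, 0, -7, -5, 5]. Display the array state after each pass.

After pass 1: [0, -7, -5, 5, 19] (4 swaps)
After pass 2: [-7, -5, 0, 5, 19] (2 swaps)
Total swaps: 6


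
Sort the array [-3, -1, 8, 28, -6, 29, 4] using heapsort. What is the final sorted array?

Build heap: [29, 28, 8, -1, -6, -3, 4]
Extract 29: [28, 4, 8, -1, -6, -3, 29]
Extract 28: [8, 4, -3, -1, -6, 28, 29]
Extract 8: [4, -1, -3, -6, 8, 28, 29]
Extract 4: [-1, -6, -3, 4, 8, 28, 29]
Extract -1: [-3, -6, -1, 4, 8, 28, 29]
Extract -3: [-6, -3, -1, 4, 8, 28, 29]


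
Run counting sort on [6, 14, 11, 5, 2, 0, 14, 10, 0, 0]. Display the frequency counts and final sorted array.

Count array: [3, 0, 1, 0, 0, 1, 1, 0, 0, 0, 1, 1, 0, 0, 2]
(count[i] = number of elements equal to i)
Cumulative count: [3, 3, 4, 4, 4, 5, 6, 6, 6, 6, 7, 8, 8, 8, 10]
Sorted: [0, 0, 0, 2, 5, 6, 10, 11, 14, 14]


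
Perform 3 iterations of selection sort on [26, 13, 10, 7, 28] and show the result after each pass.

Pass 1: Select minimum 7 at index 3, swap -> [7, 13, 10, 26, 28]
Pass 2: Select minimum 10 at index 2, swap -> [7, 10, 13, 26, 28]
Pass 3: Select minimum 13 at index 2, swap -> [7, 10, 13, 26, 28]


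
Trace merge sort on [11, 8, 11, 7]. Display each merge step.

Divide and conquer:
  Merge [11] + [8] -> [8, 11]
  Merge [11] + [7] -> [7, 11]
  Merge [8, 11] + [7, 11] -> [7, 8, 11, 11]


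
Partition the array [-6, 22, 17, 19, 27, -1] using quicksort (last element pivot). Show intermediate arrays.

Partition 1: pivot=-1 at index 1 -> [-6, -1, 17, 19, 27, 22]
Partition 2: pivot=22 at index 4 -> [-6, -1, 17, 19, 22, 27]
Partition 3: pivot=19 at index 3 -> [-6, -1, 17, 19, 22, 27]


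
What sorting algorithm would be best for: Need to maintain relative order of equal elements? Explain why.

Best choice: Merge sort or Insertion sort
Reason: Both are stable; quicksort and heapsort are not stable


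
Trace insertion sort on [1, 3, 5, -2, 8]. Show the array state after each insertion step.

First element 1 is already 'sorted'
Insert 3: shifted 0 elements -> [1, 3, 5, -2, 8]
Insert 5: shifted 0 elements -> [1, 3, 5, -2, 8]
Insert -2: shifted 3 elements -> [-2, 1, 3, 5, 8]
Insert 8: shifted 0 elements -> [-2, 1, 3, 5, 8]


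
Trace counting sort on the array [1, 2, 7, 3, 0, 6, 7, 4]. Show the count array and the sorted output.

Count array: [1, 1, 1, 1, 1, 0, 1, 2]
(count[i] = number of elements equal to i)
Cumulative count: [1, 2, 3, 4, 5, 5, 6, 8]
Sorted: [0, 1, 2, 3, 4, 6, 7, 7]


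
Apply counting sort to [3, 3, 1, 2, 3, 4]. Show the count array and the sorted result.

Count array: [0, 1, 1, 3, 1]
(count[i] = number of elements equal to i)
Cumulative count: [0, 1, 2, 5, 6]
Sorted: [1, 2, 3, 3, 3, 4]


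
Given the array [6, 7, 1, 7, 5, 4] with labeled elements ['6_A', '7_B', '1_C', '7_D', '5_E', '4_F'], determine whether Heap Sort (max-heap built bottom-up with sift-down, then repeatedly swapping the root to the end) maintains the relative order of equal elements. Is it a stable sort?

Trace Heap Sort on the labeled array (the key is the number; the letter only tracks identity):
  Build max-heap: [7_B, 7_D, 4_F, 6_A, 5_E, 1_C]
  Swap root 7_B to index 5, re-heapify first 5 -> [7_D, 6_A, 4_F, 1_C, 5_E, 7_B]
  Swap root 7_D to index 4, re-heapify first 4 -> [6_A, 5_E, 4_F, 1_C, 7_D, 7_B]
  Swap root 6_A to index 3, re-heapify first 3 -> [5_E, 1_C, 4_F, 6_A, 7_D, 7_B]
  Swap root 5_E to index 2, re-heapify first 2 -> [4_F, 1_C, 5_E, 6_A, 7_D, 7_B]
  Swap root 4_F to index 1, re-heapify first 1 -> [1_C, 4_F, 5_E, 6_A, 7_D, 7_B]
Final order: [1_C, 4_F, 5_E, 6_A, 7_D, 7_B]
Equal keys:
  value 7: originally 7_B, 7_D; after sorting 7_D, 7_B -> order changed
Equal keys were reordered, so Heap Sort is not stable: heap construction and root-to-end swaps move elements without regard to the original order of equal keys. (One such input is enough; an unstable sort may happen to preserve order on other inputs, but it gives no guarantee.)
Answer: Not stable


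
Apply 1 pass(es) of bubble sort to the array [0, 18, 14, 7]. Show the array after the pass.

After pass 1: [0, 14, 7, 18] (2 swaps)
Total swaps: 2


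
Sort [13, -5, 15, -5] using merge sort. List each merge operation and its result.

Divide and conquer:
  Merge [13] + [-5] -> [-5, 13]
  Merge [15] + [-5] -> [-5, 15]
  Merge [-5, 13] + [-5, 15] -> [-5, -5, 13, 15]


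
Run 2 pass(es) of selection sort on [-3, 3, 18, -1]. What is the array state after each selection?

Pass 1: Select minimum -3 at index 0, swap -> [-3, 3, 18, -1]
Pass 2: Select minimum -1 at index 3, swap -> [-3, -1, 18, 3]


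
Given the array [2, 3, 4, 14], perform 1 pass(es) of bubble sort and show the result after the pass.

After pass 1: [2, 3, 4, 14] (0 swaps)
Total swaps: 0


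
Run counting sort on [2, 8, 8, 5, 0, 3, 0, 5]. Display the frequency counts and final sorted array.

Count array: [2, 0, 1, 1, 0, 2, 0, 0, 2]
(count[i] = number of elements equal to i)
Cumulative count: [2, 2, 3, 4, 4, 6, 6, 6, 8]
Sorted: [0, 0, 2, 3, 5, 5, 8, 8]


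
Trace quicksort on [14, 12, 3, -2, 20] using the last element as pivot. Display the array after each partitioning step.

Partition 1: pivot=20 at index 4 -> [14, 12, 3, -2, 20]
Partition 2: pivot=-2 at index 0 -> [-2, 12, 3, 14, 20]
Partition 3: pivot=14 at index 3 -> [-2, 12, 3, 14, 20]
Partition 4: pivot=3 at index 1 -> [-2, 3, 12, 14, 20]


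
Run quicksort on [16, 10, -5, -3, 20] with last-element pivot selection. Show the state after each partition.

Partition 1: pivot=20 at index 4 -> [16, 10, -5, -3, 20]
Partition 2: pivot=-3 at index 1 -> [-5, -3, 16, 10, 20]
Partition 3: pivot=10 at index 2 -> [-5, -3, 10, 16, 20]


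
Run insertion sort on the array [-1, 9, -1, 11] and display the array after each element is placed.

First element -1 is already 'sorted'
Insert 9: shifted 0 elements -> [-1, 9, -1, 11]
Insert -1: shifted 1 elements -> [-1, -1, 9, 11]
Insert 11: shifted 0 elements -> [-1, -1, 9, 11]


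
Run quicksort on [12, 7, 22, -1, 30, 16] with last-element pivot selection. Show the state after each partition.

Partition 1: pivot=16 at index 3 -> [12, 7, -1, 16, 30, 22]
Partition 2: pivot=-1 at index 0 -> [-1, 7, 12, 16, 30, 22]
Partition 3: pivot=12 at index 2 -> [-1, 7, 12, 16, 30, 22]
Partition 4: pivot=22 at index 4 -> [-1, 7, 12, 16, 22, 30]


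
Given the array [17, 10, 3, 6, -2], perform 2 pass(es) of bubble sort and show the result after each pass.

After pass 1: [10, 3, 6, -2, 17] (4 swaps)
After pass 2: [3, 6, -2, 10, 17] (3 swaps)
Total swaps: 7


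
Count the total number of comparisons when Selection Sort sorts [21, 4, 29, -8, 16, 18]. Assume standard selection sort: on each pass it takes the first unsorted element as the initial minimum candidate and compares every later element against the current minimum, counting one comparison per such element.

Pass 1: scan indices 1..5 for the minimum = 5 comparison(s); min is -8, place at index 0 -> [-8, 4, 29, 21, 16, 18]
Pass 2: scan indices 2..5 for the minimum = 4 comparison(s); min is 4, place at index 1 -> [-8, 4, 29, 21, 16, 18]
Pass 3: scan indices 3..5 for the minimum = 3 comparison(s); min is 16, place at index 2 -> [-8, 4, 16, 21, 29, 18]
Pass 4: scan indices 4..5 for the minimum = 2 comparison(s); min is 18, place at index 3 -> [-8, 4, 16, 18, 29, 21]
Pass 5: scan indices 5..5 for the minimum = 1 comparison(s); min is 21, place at index 4 -> [-8, 4, 16, 18, 21, 29]
Selection sort always scans the whole unsorted suffix, so the count is (n-1) + (n-2) + ... + 1 = n(n-1)/2 = 6*5/2 = 15 regardless of the input order.
Total comparisons: 5 + 4 + 3 + 2 + 1 = 15


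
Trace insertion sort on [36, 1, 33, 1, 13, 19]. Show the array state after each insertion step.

First element 36 is already 'sorted'
Insert 1: shifted 1 elements -> [1, 36, 33, 1, 13, 19]
Insert 33: shifted 1 elements -> [1, 33, 36, 1, 13, 19]
Insert 1: shifted 2 elements -> [1, 1, 33, 36, 13, 19]
Insert 13: shifted 2 elements -> [1, 1, 13, 33, 36, 19]
Insert 19: shifted 2 elements -> [1, 1, 13, 19, 33, 36]


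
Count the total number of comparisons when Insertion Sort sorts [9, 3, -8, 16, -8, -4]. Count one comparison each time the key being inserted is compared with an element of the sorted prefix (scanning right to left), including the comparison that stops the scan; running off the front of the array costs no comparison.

Insert 3: 9 > 3 (shift), reached front = 1 comparison(s) -> [3, 9, -8, 16, -8, -4]
Insert -8: 9 > -8 (shift), 3 > -8 (shift), reached front = 2 comparison(s) -> [-8, 3, 9, 16, -8, -4]
Insert 16: 9 <= 16 (stop) = 1 comparison(s) -> [-8, 3, 9, 16, -8, -4]
Insert -8: 16 > -8 (shift), 9 > -8 (shift), 3 > -8 (shift), -8 <= -8 (stop) = 4 comparison(s) -> [-8, -8, 3, 9, 16, -4]
Insert -4: 16 > -4 (shift), 9 > -4 (shift), 3 > -4 (shift), -8 <= -4 (stop) = 4 comparison(s) -> [-8, -8, -4, 3, 9, 16]
Total comparisons: 1 + 2 + 1 + 4 + 4 = 12


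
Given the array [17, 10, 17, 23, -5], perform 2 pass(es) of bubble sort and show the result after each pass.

After pass 1: [10, 17, 17, -5, 23] (2 swaps)
After pass 2: [10, 17, -5, 17, 23] (1 swaps)
Total swaps: 3


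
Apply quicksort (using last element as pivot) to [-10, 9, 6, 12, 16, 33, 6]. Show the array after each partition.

Partition 1: pivot=6 at index 2 -> [-10, 6, 6, 12, 16, 33, 9]
Partition 2: pivot=6 at index 1 -> [-10, 6, 6, 12, 16, 33, 9]
Partition 3: pivot=9 at index 3 -> [-10, 6, 6, 9, 16, 33, 12]
Partition 4: pivot=12 at index 4 -> [-10, 6, 6, 9, 12, 33, 16]
Partition 5: pivot=16 at index 5 -> [-10, 6, 6, 9, 12, 16, 33]


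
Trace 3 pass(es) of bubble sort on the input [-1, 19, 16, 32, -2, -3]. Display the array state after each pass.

After pass 1: [-1, 16, 19, -2, -3, 32] (3 swaps)
After pass 2: [-1, 16, -2, -3, 19, 32] (2 swaps)
After pass 3: [-1, -2, -3, 16, 19, 32] (2 swaps)
Total swaps: 7


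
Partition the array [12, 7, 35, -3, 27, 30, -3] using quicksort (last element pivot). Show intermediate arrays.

Partition 1: pivot=-3 at index 1 -> [-3, -3, 35, 12, 27, 30, 7]
Partition 2: pivot=7 at index 2 -> [-3, -3, 7, 12, 27, 30, 35]
Partition 3: pivot=35 at index 6 -> [-3, -3, 7, 12, 27, 30, 35]
Partition 4: pivot=30 at index 5 -> [-3, -3, 7, 12, 27, 30, 35]
Partition 5: pivot=27 at index 4 -> [-3, -3, 7, 12, 27, 30, 35]


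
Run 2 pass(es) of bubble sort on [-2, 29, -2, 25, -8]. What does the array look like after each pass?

After pass 1: [-2, -2, 25, -8, 29] (3 swaps)
After pass 2: [-2, -2, -8, 25, 29] (1 swaps)
Total swaps: 4


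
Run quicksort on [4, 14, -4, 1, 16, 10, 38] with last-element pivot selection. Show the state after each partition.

Partition 1: pivot=38 at index 6 -> [4, 14, -4, 1, 16, 10, 38]
Partition 2: pivot=10 at index 3 -> [4, -4, 1, 10, 16, 14, 38]
Partition 3: pivot=1 at index 1 -> [-4, 1, 4, 10, 16, 14, 38]
Partition 4: pivot=14 at index 4 -> [-4, 1, 4, 10, 14, 16, 38]


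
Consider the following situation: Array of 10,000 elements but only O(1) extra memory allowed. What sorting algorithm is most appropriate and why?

Best choice: Heapsort
Reason: Heapsort rearranges the array in place using O(1) auxiliary space and still guarantees O(n log n) time; quicksort partitions in place but needs Theta(log n) stack space for recursion (O(n) in the worst case), and mergesort requires O(n) auxiliary space


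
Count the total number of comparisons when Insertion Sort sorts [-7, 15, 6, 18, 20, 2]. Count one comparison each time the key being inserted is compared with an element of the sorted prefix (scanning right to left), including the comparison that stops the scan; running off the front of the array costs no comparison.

Insert 15: -7 <= 15 (stop) = 1 comparison(s) -> [-7, 15, 6, 18, 20, 2]
Insert 6: 15 > 6 (shift), -7 <= 6 (stop) = 2 comparison(s) -> [-7, 6, 15, 18, 20, 2]
Insert 18: 15 <= 18 (stop) = 1 comparison(s) -> [-7, 6, 15, 18, 20, 2]
Insert 20: 18 <= 20 (stop) = 1 comparison(s) -> [-7, 6, 15, 18, 20, 2]
Insert 2: 20 > 2 (shift), 18 > 2 (shift), 15 > 2 (shift), 6 > 2 (shift), -7 <= 2 (stop) = 5 comparison(s) -> [-7, 2, 6, 15, 18, 20]
Total comparisons: 1 + 2 + 1 + 1 + 5 = 10


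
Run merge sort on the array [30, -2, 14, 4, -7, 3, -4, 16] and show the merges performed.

Divide and conquer:
  Merge [30] + [-2] -> [-2, 30]
  Merge [14] + [4] -> [4, 14]
  Merge [-2, 30] + [4, 14] -> [-2, 4, 14, 30]
  Merge [-7] + [3] -> [-7, 3]
  Merge [-4] + [16] -> [-4, 16]
  Merge [-7, 3] + [-4, 16] -> [-7, -4, 3, 16]
  Merge [-2, 4, 14, 30] + [-7, -4, 3, 16] -> [-7, -4, -2, 3, 4, 14, 16, 30]


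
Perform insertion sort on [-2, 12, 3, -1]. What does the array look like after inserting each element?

First element -2 is already 'sorted'
Insert 12: shifted 0 elements -> [-2, 12, 3, -1]
Insert 3: shifted 1 elements -> [-2, 3, 12, -1]
Insert -1: shifted 2 elements -> [-2, -1, 3, 12]


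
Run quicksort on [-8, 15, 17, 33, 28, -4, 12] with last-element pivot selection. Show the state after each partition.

Partition 1: pivot=12 at index 2 -> [-8, -4, 12, 33, 28, 15, 17]
Partition 2: pivot=-4 at index 1 -> [-8, -4, 12, 33, 28, 15, 17]
Partition 3: pivot=17 at index 4 -> [-8, -4, 12, 15, 17, 33, 28]
Partition 4: pivot=28 at index 5 -> [-8, -4, 12, 15, 17, 28, 33]


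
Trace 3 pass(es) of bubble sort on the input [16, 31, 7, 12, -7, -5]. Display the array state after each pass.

After pass 1: [16, 7, 12, -7, -5, 31] (4 swaps)
After pass 2: [7, 12, -7, -5, 16, 31] (4 swaps)
After pass 3: [7, -7, -5, 12, 16, 31] (2 swaps)
Total swaps: 10


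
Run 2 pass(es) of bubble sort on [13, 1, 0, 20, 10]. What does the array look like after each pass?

After pass 1: [1, 0, 13, 10, 20] (3 swaps)
After pass 2: [0, 1, 10, 13, 20] (2 swaps)
Total swaps: 5


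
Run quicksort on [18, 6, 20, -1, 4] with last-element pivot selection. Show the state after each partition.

Partition 1: pivot=4 at index 1 -> [-1, 4, 20, 18, 6]
Partition 2: pivot=6 at index 2 -> [-1, 4, 6, 18, 20]
Partition 3: pivot=20 at index 4 -> [-1, 4, 6, 18, 20]


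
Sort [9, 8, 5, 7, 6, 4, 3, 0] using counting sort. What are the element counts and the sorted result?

Count array: [1, 0, 0, 1, 1, 1, 1, 1, 1, 1]
(count[i] = number of elements equal to i)
Cumulative count: [1, 1, 1, 2, 3, 4, 5, 6, 7, 8]
Sorted: [0, 3, 4, 5, 6, 7, 8, 9]


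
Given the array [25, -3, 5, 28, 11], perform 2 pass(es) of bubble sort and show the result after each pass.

After pass 1: [-3, 5, 25, 11, 28] (3 swaps)
After pass 2: [-3, 5, 11, 25, 28] (1 swaps)
Total swaps: 4


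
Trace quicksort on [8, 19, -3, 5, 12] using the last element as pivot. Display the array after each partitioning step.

Partition 1: pivot=12 at index 3 -> [8, -3, 5, 12, 19]
Partition 2: pivot=5 at index 1 -> [-3, 5, 8, 12, 19]


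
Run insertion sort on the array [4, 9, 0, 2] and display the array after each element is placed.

First element 4 is already 'sorted'
Insert 9: shifted 0 elements -> [4, 9, 0, 2]
Insert 0: shifted 2 elements -> [0, 4, 9, 2]
Insert 2: shifted 2 elements -> [0, 2, 4, 9]


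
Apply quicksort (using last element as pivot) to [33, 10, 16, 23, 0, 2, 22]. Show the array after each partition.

Partition 1: pivot=22 at index 4 -> [10, 16, 0, 2, 22, 23, 33]
Partition 2: pivot=2 at index 1 -> [0, 2, 10, 16, 22, 23, 33]
Partition 3: pivot=16 at index 3 -> [0, 2, 10, 16, 22, 23, 33]
Partition 4: pivot=33 at index 6 -> [0, 2, 10, 16, 22, 23, 33]


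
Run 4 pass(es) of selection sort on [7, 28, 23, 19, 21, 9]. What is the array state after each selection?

Pass 1: Select minimum 7 at index 0, swap -> [7, 28, 23, 19, 21, 9]
Pass 2: Select minimum 9 at index 5, swap -> [7, 9, 23, 19, 21, 28]
Pass 3: Select minimum 19 at index 3, swap -> [7, 9, 19, 23, 21, 28]
Pass 4: Select minimum 21 at index 4, swap -> [7, 9, 19, 21, 23, 28]


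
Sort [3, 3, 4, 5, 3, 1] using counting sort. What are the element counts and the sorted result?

Count array: [0, 1, 0, 3, 1, 1]
(count[i] = number of elements equal to i)
Cumulative count: [0, 1, 1, 4, 5, 6]
Sorted: [1, 3, 3, 3, 4, 5]


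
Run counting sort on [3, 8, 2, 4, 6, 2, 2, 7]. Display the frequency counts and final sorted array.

Count array: [0, 0, 3, 1, 1, 0, 1, 1, 1]
(count[i] = number of elements equal to i)
Cumulative count: [0, 0, 3, 4, 5, 5, 6, 7, 8]
Sorted: [2, 2, 2, 3, 4, 6, 7, 8]


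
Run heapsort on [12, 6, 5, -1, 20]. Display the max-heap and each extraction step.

Build heap: [20, 12, 5, -1, 6]
Extract 20: [12, 6, 5, -1, 20]
Extract 12: [6, -1, 5, 12, 20]
Extract 6: [5, -1, 6, 12, 20]
Extract 5: [-1, 5, 6, 12, 20]


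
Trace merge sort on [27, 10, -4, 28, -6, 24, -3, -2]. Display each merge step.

Divide and conquer:
  Merge [27] + [10] -> [10, 27]
  Merge [-4] + [28] -> [-4, 28]
  Merge [10, 27] + [-4, 28] -> [-4, 10, 27, 28]
  Merge [-6] + [24] -> [-6, 24]
  Merge [-3] + [-2] -> [-3, -2]
  Merge [-6, 24] + [-3, -2] -> [-6, -3, -2, 24]
  Merge [-4, 10, 27, 28] + [-6, -3, -2, 24] -> [-6, -4, -3, -2, 10, 24, 27, 28]


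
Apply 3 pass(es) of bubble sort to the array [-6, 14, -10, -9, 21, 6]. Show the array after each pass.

After pass 1: [-6, -10, -9, 14, 6, 21] (3 swaps)
After pass 2: [-10, -9, -6, 6, 14, 21] (3 swaps)
After pass 3: [-10, -9, -6, 6, 14, 21] (0 swaps)
Total swaps: 6


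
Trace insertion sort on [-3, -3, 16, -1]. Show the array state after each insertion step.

First element -3 is already 'sorted'
Insert -3: shifted 0 elements -> [-3, -3, 16, -1]
Insert 16: shifted 0 elements -> [-3, -3, 16, -1]
Insert -1: shifted 1 elements -> [-3, -3, -1, 16]


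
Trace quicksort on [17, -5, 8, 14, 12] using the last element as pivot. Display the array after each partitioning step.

Partition 1: pivot=12 at index 2 -> [-5, 8, 12, 14, 17]
Partition 2: pivot=8 at index 1 -> [-5, 8, 12, 14, 17]
Partition 3: pivot=17 at index 4 -> [-5, 8, 12, 14, 17]


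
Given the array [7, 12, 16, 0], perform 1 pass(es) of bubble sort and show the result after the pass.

After pass 1: [7, 12, 0, 16] (1 swaps)
Total swaps: 1


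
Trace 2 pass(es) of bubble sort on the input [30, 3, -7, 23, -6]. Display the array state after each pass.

After pass 1: [3, -7, 23, -6, 30] (4 swaps)
After pass 2: [-7, 3, -6, 23, 30] (2 swaps)
Total swaps: 6


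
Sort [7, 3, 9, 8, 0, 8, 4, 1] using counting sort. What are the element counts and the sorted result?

Count array: [1, 1, 0, 1, 1, 0, 0, 1, 2, 1]
(count[i] = number of elements equal to i)
Cumulative count: [1, 2, 2, 3, 4, 4, 4, 5, 7, 8]
Sorted: [0, 1, 3, 4, 7, 8, 8, 9]


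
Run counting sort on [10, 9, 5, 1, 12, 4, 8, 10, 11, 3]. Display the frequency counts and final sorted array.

Count array: [0, 1, 0, 1, 1, 1, 0, 0, 1, 1, 2, 1, 1]
(count[i] = number of elements equal to i)
Cumulative count: [0, 1, 1, 2, 3, 4, 4, 4, 5, 6, 8, 9, 10]
Sorted: [1, 3, 4, 5, 8, 9, 10, 10, 11, 12]


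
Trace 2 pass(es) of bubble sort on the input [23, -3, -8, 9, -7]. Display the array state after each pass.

After pass 1: [-3, -8, 9, -7, 23] (4 swaps)
After pass 2: [-8, -3, -7, 9, 23] (2 swaps)
Total swaps: 6


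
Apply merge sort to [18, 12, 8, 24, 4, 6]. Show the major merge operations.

Divide and conquer:
  Merge [12] + [8] -> [8, 12]
  Merge [18] + [8, 12] -> [8, 12, 18]
  Merge [4] + [6] -> [4, 6]
  Merge [24] + [4, 6] -> [4, 6, 24]
  Merge [8, 12, 18] + [4, 6, 24] -> [4, 6, 8, 12, 18, 24]


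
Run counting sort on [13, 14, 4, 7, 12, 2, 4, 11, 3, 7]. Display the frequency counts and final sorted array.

Count array: [0, 0, 1, 1, 2, 0, 0, 2, 0, 0, 0, 1, 1, 1, 1]
(count[i] = number of elements equal to i)
Cumulative count: [0, 0, 1, 2, 4, 4, 4, 6, 6, 6, 6, 7, 8, 9, 10]
Sorted: [2, 3, 4, 4, 7, 7, 11, 12, 13, 14]


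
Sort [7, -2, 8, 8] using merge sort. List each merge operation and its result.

Divide and conquer:
  Merge [7] + [-2] -> [-2, 7]
  Merge [8] + [8] -> [8, 8]
  Merge [-2, 7] + [8, 8] -> [-2, 7, 8, 8]


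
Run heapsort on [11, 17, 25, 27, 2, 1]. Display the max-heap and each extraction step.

Build heap: [27, 17, 25, 11, 2, 1]
Extract 27: [25, 17, 1, 11, 2, 27]
Extract 25: [17, 11, 1, 2, 25, 27]
Extract 17: [11, 2, 1, 17, 25, 27]
Extract 11: [2, 1, 11, 17, 25, 27]
Extract 2: [1, 2, 11, 17, 25, 27]


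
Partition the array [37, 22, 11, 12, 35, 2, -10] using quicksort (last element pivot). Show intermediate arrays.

Partition 1: pivot=-10 at index 0 -> [-10, 22, 11, 12, 35, 2, 37]
Partition 2: pivot=37 at index 6 -> [-10, 22, 11, 12, 35, 2, 37]
Partition 3: pivot=2 at index 1 -> [-10, 2, 11, 12, 35, 22, 37]
Partition 4: pivot=22 at index 4 -> [-10, 2, 11, 12, 22, 35, 37]
Partition 5: pivot=12 at index 3 -> [-10, 2, 11, 12, 22, 35, 37]


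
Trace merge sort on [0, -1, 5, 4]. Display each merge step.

Divide and conquer:
  Merge [0] + [-1] -> [-1, 0]
  Merge [5] + [4] -> [4, 5]
  Merge [-1, 0] + [4, 5] -> [-1, 0, 4, 5]


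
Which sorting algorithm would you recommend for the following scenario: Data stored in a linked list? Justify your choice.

Best choice: Merge sort
Reason: Merge sort doesn't require random access; can be done in O(1) extra space for linked lists


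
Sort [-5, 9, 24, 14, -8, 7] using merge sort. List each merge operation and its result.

Divide and conquer:
  Merge [9] + [24] -> [9, 24]
  Merge [-5] + [9, 24] -> [-5, 9, 24]
  Merge [-8] + [7] -> [-8, 7]
  Merge [14] + [-8, 7] -> [-8, 7, 14]
  Merge [-5, 9, 24] + [-8, 7, 14] -> [-8, -5, 7, 9, 14, 24]


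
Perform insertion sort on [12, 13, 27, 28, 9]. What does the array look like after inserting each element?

First element 12 is already 'sorted'
Insert 13: shifted 0 elements -> [12, 13, 27, 28, 9]
Insert 27: shifted 0 elements -> [12, 13, 27, 28, 9]
Insert 28: shifted 0 elements -> [12, 13, 27, 28, 9]
Insert 9: shifted 4 elements -> [9, 12, 13, 27, 28]


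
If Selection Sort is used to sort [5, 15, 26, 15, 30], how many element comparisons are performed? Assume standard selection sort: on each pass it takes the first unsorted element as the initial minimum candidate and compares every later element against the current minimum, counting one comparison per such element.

Pass 1: scan indices 1..4 for the minimum = 4 comparison(s); min is 5, place at index 0 -> [5, 15, 26, 15, 30]
Pass 2: scan indices 2..4 for the minimum = 3 comparison(s); min is 15, place at index 1 -> [5, 15, 26, 15, 30]
Pass 3: scan indices 3..4 for the minimum = 2 comparison(s); min is 15, place at index 2 -> [5, 15, 15, 26, 30]
Pass 4: scan indices 4..4 for the minimum = 1 comparison(s); min is 26, place at index 3 -> [5, 15, 15, 26, 30]
Selection sort always scans the whole unsorted suffix, so the count is (n-1) + (n-2) + ... + 1 = n(n-1)/2 = 5*4/2 = 10 regardless of the input order.
Total comparisons: 4 + 3 + 2 + 1 = 10


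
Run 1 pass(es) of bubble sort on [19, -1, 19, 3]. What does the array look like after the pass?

After pass 1: [-1, 19, 3, 19] (2 swaps)
Total swaps: 2


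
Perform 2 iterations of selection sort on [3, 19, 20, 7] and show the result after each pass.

Pass 1: Select minimum 3 at index 0, swap -> [3, 19, 20, 7]
Pass 2: Select minimum 7 at index 3, swap -> [3, 7, 20, 19]


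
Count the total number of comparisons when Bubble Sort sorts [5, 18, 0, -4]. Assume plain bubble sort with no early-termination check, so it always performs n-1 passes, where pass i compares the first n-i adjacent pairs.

Pass 1: compare adjacent pairs (0,1)..(2,3) = 3 comparison(s), 2 swap(s) -> [5, 0, -4, 18]
Pass 2: compare adjacent pairs (0,1)..(1,2) = 2 comparison(s), 2 swap(s) -> [0, -4, 5, 18]
Pass 3: compare adjacent pairs (0,1)..(0,1) = 1 comparison(s), 1 swap(s) -> [-4, 0, 5, 18]
Total comparisons: 3 + 2 + 1 = 6


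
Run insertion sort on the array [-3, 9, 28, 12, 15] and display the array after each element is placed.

First element -3 is already 'sorted'
Insert 9: shifted 0 elements -> [-3, 9, 28, 12, 15]
Insert 28: shifted 0 elements -> [-3, 9, 28, 12, 15]
Insert 12: shifted 1 elements -> [-3, 9, 12, 28, 15]
Insert 15: shifted 1 elements -> [-3, 9, 12, 15, 28]


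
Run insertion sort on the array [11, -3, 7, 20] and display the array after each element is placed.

First element 11 is already 'sorted'
Insert -3: shifted 1 elements -> [-3, 11, 7, 20]
Insert 7: shifted 1 elements -> [-3, 7, 11, 20]
Insert 20: shifted 0 elements -> [-3, 7, 11, 20]


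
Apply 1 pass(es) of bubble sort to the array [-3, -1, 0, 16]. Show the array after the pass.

After pass 1: [-3, -1, 0, 16] (0 swaps)
Total swaps: 0


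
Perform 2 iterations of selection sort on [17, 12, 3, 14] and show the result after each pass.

Pass 1: Select minimum 3 at index 2, swap -> [3, 12, 17, 14]
Pass 2: Select minimum 12 at index 1, swap -> [3, 12, 17, 14]


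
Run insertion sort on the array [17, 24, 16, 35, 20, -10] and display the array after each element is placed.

First element 17 is already 'sorted'
Insert 24: shifted 0 elements -> [17, 24, 16, 35, 20, -10]
Insert 16: shifted 2 elements -> [16, 17, 24, 35, 20, -10]
Insert 35: shifted 0 elements -> [16, 17, 24, 35, 20, -10]
Insert 20: shifted 2 elements -> [16, 17, 20, 24, 35, -10]
Insert -10: shifted 5 elements -> [-10, 16, 17, 20, 24, 35]


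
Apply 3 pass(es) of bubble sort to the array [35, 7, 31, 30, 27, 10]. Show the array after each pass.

After pass 1: [7, 31, 30, 27, 10, 35] (5 swaps)
After pass 2: [7, 30, 27, 10, 31, 35] (3 swaps)
After pass 3: [7, 27, 10, 30, 31, 35] (2 swaps)
Total swaps: 10


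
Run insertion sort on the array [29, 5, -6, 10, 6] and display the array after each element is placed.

First element 29 is already 'sorted'
Insert 5: shifted 1 elements -> [5, 29, -6, 10, 6]
Insert -6: shifted 2 elements -> [-6, 5, 29, 10, 6]
Insert 10: shifted 1 elements -> [-6, 5, 10, 29, 6]
Insert 6: shifted 2 elements -> [-6, 5, 6, 10, 29]


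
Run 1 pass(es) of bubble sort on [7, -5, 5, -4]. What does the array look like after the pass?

After pass 1: [-5, 5, -4, 7] (3 swaps)
Total swaps: 3


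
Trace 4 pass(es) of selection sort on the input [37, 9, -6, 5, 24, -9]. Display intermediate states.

Pass 1: Select minimum -9 at index 5, swap -> [-9, 9, -6, 5, 24, 37]
Pass 2: Select minimum -6 at index 2, swap -> [-9, -6, 9, 5, 24, 37]
Pass 3: Select minimum 5 at index 3, swap -> [-9, -6, 5, 9, 24, 37]
Pass 4: Select minimum 9 at index 3, swap -> [-9, -6, 5, 9, 24, 37]


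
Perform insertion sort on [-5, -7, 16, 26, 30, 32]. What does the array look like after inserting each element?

First element -5 is already 'sorted'
Insert -7: shifted 1 elements -> [-7, -5, 16, 26, 30, 32]
Insert 16: shifted 0 elements -> [-7, -5, 16, 26, 30, 32]
Insert 26: shifted 0 elements -> [-7, -5, 16, 26, 30, 32]
Insert 30: shifted 0 elements -> [-7, -5, 16, 26, 30, 32]
Insert 32: shifted 0 elements -> [-7, -5, 16, 26, 30, 32]


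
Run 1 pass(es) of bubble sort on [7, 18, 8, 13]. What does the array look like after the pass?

After pass 1: [7, 8, 13, 18] (2 swaps)
Total swaps: 2


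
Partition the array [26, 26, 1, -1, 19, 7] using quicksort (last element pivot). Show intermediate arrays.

Partition 1: pivot=7 at index 2 -> [1, -1, 7, 26, 19, 26]
Partition 2: pivot=-1 at index 0 -> [-1, 1, 7, 26, 19, 26]
Partition 3: pivot=26 at index 5 -> [-1, 1, 7, 26, 19, 26]
Partition 4: pivot=19 at index 3 -> [-1, 1, 7, 19, 26, 26]


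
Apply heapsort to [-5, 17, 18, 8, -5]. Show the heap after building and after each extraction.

Build heap: [18, 17, -5, 8, -5]
Extract 18: [17, 8, -5, -5, 18]
Extract 17: [8, -5, -5, 17, 18]
Extract 8: [-5, -5, 8, 17, 18]
Extract -5: [-5, -5, 8, 17, 18]


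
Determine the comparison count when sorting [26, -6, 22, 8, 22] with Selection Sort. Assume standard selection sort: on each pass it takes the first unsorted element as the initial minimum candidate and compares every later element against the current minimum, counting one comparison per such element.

Pass 1: scan indices 1..4 for the minimum = 4 comparison(s); min is -6, place at index 0 -> [-6, 26, 22, 8, 22]
Pass 2: scan indices 2..4 for the minimum = 3 comparison(s); min is 8, place at index 1 -> [-6, 8, 22, 26, 22]
Pass 3: scan indices 3..4 for the minimum = 2 comparison(s); min is 22, place at index 2 -> [-6, 8, 22, 26, 22]
Pass 4: scan indices 4..4 for the minimum = 1 comparison(s); min is 22, place at index 3 -> [-6, 8, 22, 22, 26]
Selection sort always scans the whole unsorted suffix, so the count is (n-1) + (n-2) + ... + 1 = n(n-1)/2 = 5*4/2 = 10 regardless of the input order.
Total comparisons: 4 + 3 + 2 + 1 = 10


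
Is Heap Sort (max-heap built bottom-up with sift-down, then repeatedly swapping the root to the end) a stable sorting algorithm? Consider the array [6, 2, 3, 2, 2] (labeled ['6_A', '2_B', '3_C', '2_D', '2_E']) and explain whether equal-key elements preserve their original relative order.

Trace Heap Sort on the labeled array (the key is the number; the letter only tracks identity):
  Build max-heap: [6_A, 2_B, 3_C, 2_D, 2_E]
  Swap root 6_A to index 4, re-heapify first 4 -> [3_C, 2_B, 2_E, 2_D, 6_A]
  Swap root 3_C to index 3, re-heapify first 3 -> [2_D, 2_B, 2_E, 3_C, 6_A]
  Swap root 2_D to index 2, re-heapify first 2 -> [2_E, 2_B, 2_D, 3_C, 6_A]
  Swap root 2_E to index 1, re-heapify first 1 -> [2_B, 2_E, 2_D, 3_C, 6_A]
Final order: [2_B, 2_E, 2_D, 3_C, 6_A]
Equal keys:
  value 2: originally 2_B, 2_D, 2_E; after sorting 2_B, 2_E, 2_D -> order changed
Equal keys were reordered, so Heap Sort is not stable: heap construction and root-to-end swaps move elements without regard to the original order of equal keys. (One such input is enough; an unstable sort may happen to preserve order on other inputs, but it gives no guarantee.)
Answer: Not stable


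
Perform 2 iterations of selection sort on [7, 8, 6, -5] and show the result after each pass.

Pass 1: Select minimum -5 at index 3, swap -> [-5, 8, 6, 7]
Pass 2: Select minimum 6 at index 2, swap -> [-5, 6, 8, 7]


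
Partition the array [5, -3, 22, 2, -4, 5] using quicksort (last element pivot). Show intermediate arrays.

Partition 1: pivot=5 at index 4 -> [5, -3, 2, -4, 5, 22]
Partition 2: pivot=-4 at index 0 -> [-4, -3, 2, 5, 5, 22]
Partition 3: pivot=5 at index 3 -> [-4, -3, 2, 5, 5, 22]
Partition 4: pivot=2 at index 2 -> [-4, -3, 2, 5, 5, 22]


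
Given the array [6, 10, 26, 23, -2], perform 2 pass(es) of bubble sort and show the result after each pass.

After pass 1: [6, 10, 23, -2, 26] (2 swaps)
After pass 2: [6, 10, -2, 23, 26] (1 swaps)
Total swaps: 3


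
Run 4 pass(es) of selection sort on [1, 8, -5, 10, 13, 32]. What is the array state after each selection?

Pass 1: Select minimum -5 at index 2, swap -> [-5, 8, 1, 10, 13, 32]
Pass 2: Select minimum 1 at index 2, swap -> [-5, 1, 8, 10, 13, 32]
Pass 3: Select minimum 8 at index 2, swap -> [-5, 1, 8, 10, 13, 32]
Pass 4: Select minimum 10 at index 3, swap -> [-5, 1, 8, 10, 13, 32]


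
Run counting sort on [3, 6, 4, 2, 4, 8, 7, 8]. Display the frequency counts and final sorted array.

Count array: [0, 0, 1, 1, 2, 0, 1, 1, 2]
(count[i] = number of elements equal to i)
Cumulative count: [0, 0, 1, 2, 4, 4, 5, 6, 8]
Sorted: [2, 3, 4, 4, 6, 7, 8, 8]


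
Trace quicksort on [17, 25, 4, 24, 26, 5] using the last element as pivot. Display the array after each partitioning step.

Partition 1: pivot=5 at index 1 -> [4, 5, 17, 24, 26, 25]
Partition 2: pivot=25 at index 4 -> [4, 5, 17, 24, 25, 26]
Partition 3: pivot=24 at index 3 -> [4, 5, 17, 24, 25, 26]


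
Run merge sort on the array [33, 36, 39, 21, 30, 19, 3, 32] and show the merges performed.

Divide and conquer:
  Merge [33] + [36] -> [33, 36]
  Merge [39] + [21] -> [21, 39]
  Merge [33, 36] + [21, 39] -> [21, 33, 36, 39]
  Merge [30] + [19] -> [19, 30]
  Merge [3] + [32] -> [3, 32]
  Merge [19, 30] + [3, 32] -> [3, 19, 30, 32]
  Merge [21, 33, 36, 39] + [3, 19, 30, 32] -> [3, 19, 21, 30, 32, 33, 36, 39]


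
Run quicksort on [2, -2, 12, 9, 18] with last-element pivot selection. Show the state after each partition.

Partition 1: pivot=18 at index 4 -> [2, -2, 12, 9, 18]
Partition 2: pivot=9 at index 2 -> [2, -2, 9, 12, 18]
Partition 3: pivot=-2 at index 0 -> [-2, 2, 9, 12, 18]


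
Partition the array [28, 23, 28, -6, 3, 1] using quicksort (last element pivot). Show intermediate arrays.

Partition 1: pivot=1 at index 1 -> [-6, 1, 28, 28, 3, 23]
Partition 2: pivot=23 at index 3 -> [-6, 1, 3, 23, 28, 28]
Partition 3: pivot=28 at index 5 -> [-6, 1, 3, 23, 28, 28]


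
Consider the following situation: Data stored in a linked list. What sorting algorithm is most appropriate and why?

Best choice: Merge sort
Reason: Merge sort doesn't require random access; can be done in O(1) extra space for linked lists


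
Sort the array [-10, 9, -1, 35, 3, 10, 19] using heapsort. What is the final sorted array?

Build heap: [35, 9, 19, -10, 3, 10, -1]
Extract 35: [19, 9, 10, -10, 3, -1, 35]
Extract 19: [10, 9, -1, -10, 3, 19, 35]
Extract 10: [9, 3, -1, -10, 10, 19, 35]
Extract 9: [3, -10, -1, 9, 10, 19, 35]
Extract 3: [-1, -10, 3, 9, 10, 19, 35]
Extract -1: [-10, -1, 3, 9, 10, 19, 35]


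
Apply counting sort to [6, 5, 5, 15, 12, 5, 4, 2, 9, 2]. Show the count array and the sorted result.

Count array: [0, 0, 2, 0, 1, 3, 1, 0, 0, 1, 0, 0, 1, 0, 0, 1]
(count[i] = number of elements equal to i)
Cumulative count: [0, 0, 2, 2, 3, 6, 7, 7, 7, 8, 8, 8, 9, 9, 9, 10]
Sorted: [2, 2, 4, 5, 5, 5, 6, 9, 12, 15]


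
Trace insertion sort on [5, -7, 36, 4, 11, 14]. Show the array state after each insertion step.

First element 5 is already 'sorted'
Insert -7: shifted 1 elements -> [-7, 5, 36, 4, 11, 14]
Insert 36: shifted 0 elements -> [-7, 5, 36, 4, 11, 14]
Insert 4: shifted 2 elements -> [-7, 4, 5, 36, 11, 14]
Insert 11: shifted 1 elements -> [-7, 4, 5, 11, 36, 14]
Insert 14: shifted 1 elements -> [-7, 4, 5, 11, 14, 36]


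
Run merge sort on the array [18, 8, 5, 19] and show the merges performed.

Divide and conquer:
  Merge [18] + [8] -> [8, 18]
  Merge [5] + [19] -> [5, 19]
  Merge [8, 18] + [5, 19] -> [5, 8, 18, 19]


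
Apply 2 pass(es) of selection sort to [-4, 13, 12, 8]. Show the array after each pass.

Pass 1: Select minimum -4 at index 0, swap -> [-4, 13, 12, 8]
Pass 2: Select minimum 8 at index 3, swap -> [-4, 8, 12, 13]


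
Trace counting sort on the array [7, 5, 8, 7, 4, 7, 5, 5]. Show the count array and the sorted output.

Count array: [0, 0, 0, 0, 1, 3, 0, 3, 1]
(count[i] = number of elements equal to i)
Cumulative count: [0, 0, 0, 0, 1, 4, 4, 7, 8]
Sorted: [4, 5, 5, 5, 7, 7, 7, 8]


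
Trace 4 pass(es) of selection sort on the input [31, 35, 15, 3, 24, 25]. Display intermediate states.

Pass 1: Select minimum 3 at index 3, swap -> [3, 35, 15, 31, 24, 25]
Pass 2: Select minimum 15 at index 2, swap -> [3, 15, 35, 31, 24, 25]
Pass 3: Select minimum 24 at index 4, swap -> [3, 15, 24, 31, 35, 25]
Pass 4: Select minimum 25 at index 5, swap -> [3, 15, 24, 25, 35, 31]


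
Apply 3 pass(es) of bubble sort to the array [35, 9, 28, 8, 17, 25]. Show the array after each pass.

After pass 1: [9, 28, 8, 17, 25, 35] (5 swaps)
After pass 2: [9, 8, 17, 25, 28, 35] (3 swaps)
After pass 3: [8, 9, 17, 25, 28, 35] (1 swaps)
Total swaps: 9


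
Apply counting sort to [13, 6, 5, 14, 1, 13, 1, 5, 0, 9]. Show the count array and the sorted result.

Count array: [1, 2, 0, 0, 0, 2, 1, 0, 0, 1, 0, 0, 0, 2, 1]
(count[i] = number of elements equal to i)
Cumulative count: [1, 3, 3, 3, 3, 5, 6, 6, 6, 7, 7, 7, 7, 9, 10]
Sorted: [0, 1, 1, 5, 5, 6, 9, 13, 13, 14]


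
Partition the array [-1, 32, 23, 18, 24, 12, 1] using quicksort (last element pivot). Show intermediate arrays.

Partition 1: pivot=1 at index 1 -> [-1, 1, 23, 18, 24, 12, 32]
Partition 2: pivot=32 at index 6 -> [-1, 1, 23, 18, 24, 12, 32]
Partition 3: pivot=12 at index 2 -> [-1, 1, 12, 18, 24, 23, 32]
Partition 4: pivot=23 at index 4 -> [-1, 1, 12, 18, 23, 24, 32]


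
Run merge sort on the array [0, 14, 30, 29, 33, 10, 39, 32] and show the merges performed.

Divide and conquer:
  Merge [0] + [14] -> [0, 14]
  Merge [30] + [29] -> [29, 30]
  Merge [0, 14] + [29, 30] -> [0, 14, 29, 30]
  Merge [33] + [10] -> [10, 33]
  Merge [39] + [32] -> [32, 39]
  Merge [10, 33] + [32, 39] -> [10, 32, 33, 39]
  Merge [0, 14, 29, 30] + [10, 32, 33, 39] -> [0, 10, 14, 29, 30, 32, 33, 39]


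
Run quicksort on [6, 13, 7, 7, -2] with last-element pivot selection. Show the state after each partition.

Partition 1: pivot=-2 at index 0 -> [-2, 13, 7, 7, 6]
Partition 2: pivot=6 at index 1 -> [-2, 6, 7, 7, 13]
Partition 3: pivot=13 at index 4 -> [-2, 6, 7, 7, 13]
Partition 4: pivot=7 at index 3 -> [-2, 6, 7, 7, 13]


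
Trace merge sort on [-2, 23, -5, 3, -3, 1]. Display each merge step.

Divide and conquer:
  Merge [23] + [-5] -> [-5, 23]
  Merge [-2] + [-5, 23] -> [-5, -2, 23]
  Merge [-3] + [1] -> [-3, 1]
  Merge [3] + [-3, 1] -> [-3, 1, 3]
  Merge [-5, -2, 23] + [-3, 1, 3] -> [-5, -3, -2, 1, 3, 23]


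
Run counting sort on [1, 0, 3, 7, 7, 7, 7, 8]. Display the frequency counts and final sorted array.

Count array: [1, 1, 0, 1, 0, 0, 0, 4, 1]
(count[i] = number of elements equal to i)
Cumulative count: [1, 2, 2, 3, 3, 3, 3, 7, 8]
Sorted: [0, 1, 3, 7, 7, 7, 7, 8]


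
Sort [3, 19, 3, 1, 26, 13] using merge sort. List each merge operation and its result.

Divide and conquer:
  Merge [19] + [3] -> [3, 19]
  Merge [3] + [3, 19] -> [3, 3, 19]
  Merge [26] + [13] -> [13, 26]
  Merge [1] + [13, 26] -> [1, 13, 26]
  Merge [3, 3, 19] + [1, 13, 26] -> [1, 3, 3, 13, 19, 26]


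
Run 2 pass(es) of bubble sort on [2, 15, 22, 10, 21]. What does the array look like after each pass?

After pass 1: [2, 15, 10, 21, 22] (2 swaps)
After pass 2: [2, 10, 15, 21, 22] (1 swaps)
Total swaps: 3


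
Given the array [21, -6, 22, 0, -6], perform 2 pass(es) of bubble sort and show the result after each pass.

After pass 1: [-6, 21, 0, -6, 22] (3 swaps)
After pass 2: [-6, 0, -6, 21, 22] (2 swaps)
Total swaps: 5


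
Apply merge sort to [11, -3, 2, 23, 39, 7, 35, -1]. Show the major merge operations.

Divide and conquer:
  Merge [11] + [-3] -> [-3, 11]
  Merge [2] + [23] -> [2, 23]
  Merge [-3, 11] + [2, 23] -> [-3, 2, 11, 23]
  Merge [39] + [7] -> [7, 39]
  Merge [35] + [-1] -> [-1, 35]
  Merge [7, 39] + [-1, 35] -> [-1, 7, 35, 39]
  Merge [-3, 2, 11, 23] + [-1, 7, 35, 39] -> [-3, -1, 2, 7, 11, 23, 35, 39]
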